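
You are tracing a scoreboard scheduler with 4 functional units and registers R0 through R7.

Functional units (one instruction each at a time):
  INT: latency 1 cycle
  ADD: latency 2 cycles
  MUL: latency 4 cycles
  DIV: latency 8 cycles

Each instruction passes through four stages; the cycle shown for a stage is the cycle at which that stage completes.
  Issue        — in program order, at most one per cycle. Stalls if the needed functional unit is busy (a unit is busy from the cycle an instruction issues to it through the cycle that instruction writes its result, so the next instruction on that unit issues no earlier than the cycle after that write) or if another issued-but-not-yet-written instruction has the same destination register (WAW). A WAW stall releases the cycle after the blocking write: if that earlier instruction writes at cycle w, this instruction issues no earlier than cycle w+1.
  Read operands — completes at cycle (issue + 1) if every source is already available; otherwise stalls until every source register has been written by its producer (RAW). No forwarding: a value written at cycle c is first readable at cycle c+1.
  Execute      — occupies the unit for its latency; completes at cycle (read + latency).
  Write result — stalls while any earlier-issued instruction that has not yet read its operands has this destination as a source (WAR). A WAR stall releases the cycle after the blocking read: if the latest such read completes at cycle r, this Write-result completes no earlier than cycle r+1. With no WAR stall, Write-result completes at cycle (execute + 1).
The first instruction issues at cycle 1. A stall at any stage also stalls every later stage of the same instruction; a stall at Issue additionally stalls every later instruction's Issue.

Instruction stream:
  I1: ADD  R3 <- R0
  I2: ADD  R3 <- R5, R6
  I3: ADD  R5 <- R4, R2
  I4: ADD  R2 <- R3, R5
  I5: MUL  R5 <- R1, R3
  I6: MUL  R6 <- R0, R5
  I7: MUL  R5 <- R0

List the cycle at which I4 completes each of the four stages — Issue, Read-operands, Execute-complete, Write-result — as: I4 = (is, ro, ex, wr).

I4 = (16, 17, 19, 20)

I1  is:1  ro:2  ex:4  wr:5
I2  is:6  ro:7  ex:9  wr:10  — struct: ADD busy until I1 writes@5
I3  is:11  ro:12  ex:14  wr:15  — struct: ADD busy until I2 writes@10
I4  is:16  ro:17  ex:19  wr:20  — struct: ADD busy until I3 writes@15
I5  is:17  ro:18  ex:22  wr:23
I6  is:24  ro:25  ex:29  wr:30  — struct: MUL busy until I5 writes@23
I7  is:31  ro:32  ex:36  wr:37  — struct: MUL busy until I6 writes@30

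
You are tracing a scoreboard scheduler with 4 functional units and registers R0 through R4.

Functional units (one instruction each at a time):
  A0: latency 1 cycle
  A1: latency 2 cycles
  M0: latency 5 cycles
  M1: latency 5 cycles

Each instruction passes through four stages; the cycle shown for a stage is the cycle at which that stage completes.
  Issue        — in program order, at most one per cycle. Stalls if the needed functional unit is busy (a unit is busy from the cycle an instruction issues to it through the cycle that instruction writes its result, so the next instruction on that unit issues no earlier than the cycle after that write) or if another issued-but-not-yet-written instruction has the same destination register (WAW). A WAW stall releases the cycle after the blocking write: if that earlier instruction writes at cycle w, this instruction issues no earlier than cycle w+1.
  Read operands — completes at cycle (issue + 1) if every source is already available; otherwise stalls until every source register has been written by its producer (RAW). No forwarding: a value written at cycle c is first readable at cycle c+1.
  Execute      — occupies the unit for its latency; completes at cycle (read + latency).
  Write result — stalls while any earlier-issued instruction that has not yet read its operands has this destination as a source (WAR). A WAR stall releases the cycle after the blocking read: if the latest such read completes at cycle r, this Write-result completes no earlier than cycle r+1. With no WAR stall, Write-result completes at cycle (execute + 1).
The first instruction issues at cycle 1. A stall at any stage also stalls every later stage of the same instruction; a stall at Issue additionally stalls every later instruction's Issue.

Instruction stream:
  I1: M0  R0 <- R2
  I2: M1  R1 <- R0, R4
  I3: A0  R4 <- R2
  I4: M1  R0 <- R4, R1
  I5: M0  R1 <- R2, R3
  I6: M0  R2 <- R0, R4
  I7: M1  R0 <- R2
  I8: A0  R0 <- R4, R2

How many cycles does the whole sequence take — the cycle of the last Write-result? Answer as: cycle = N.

cycle = 43

I1  is:1  ro:2  ex:7  wr:8
I2  is:2  ro:9  ex:14  wr:15  — RAW R0: wait I1 write@8
I3  is:3  ro:4  ex:5  wr:10  — WAR R4: wait I2 read@9
I4  is:16  ro:17  ex:22  wr:23  — struct: M1 busy until I2 writes@15
I5  is:17  ro:18  ex:23  wr:24
I6  is:25  ro:26  ex:31  wr:32  — struct: M0 busy until I5 writes@24
I7  is:26  ro:33  ex:38  wr:39  — RAW R2: wait I6 write@32
I8  is:40  ro:41  ex:42  wr:43  — WAW R0: wait I7 write@39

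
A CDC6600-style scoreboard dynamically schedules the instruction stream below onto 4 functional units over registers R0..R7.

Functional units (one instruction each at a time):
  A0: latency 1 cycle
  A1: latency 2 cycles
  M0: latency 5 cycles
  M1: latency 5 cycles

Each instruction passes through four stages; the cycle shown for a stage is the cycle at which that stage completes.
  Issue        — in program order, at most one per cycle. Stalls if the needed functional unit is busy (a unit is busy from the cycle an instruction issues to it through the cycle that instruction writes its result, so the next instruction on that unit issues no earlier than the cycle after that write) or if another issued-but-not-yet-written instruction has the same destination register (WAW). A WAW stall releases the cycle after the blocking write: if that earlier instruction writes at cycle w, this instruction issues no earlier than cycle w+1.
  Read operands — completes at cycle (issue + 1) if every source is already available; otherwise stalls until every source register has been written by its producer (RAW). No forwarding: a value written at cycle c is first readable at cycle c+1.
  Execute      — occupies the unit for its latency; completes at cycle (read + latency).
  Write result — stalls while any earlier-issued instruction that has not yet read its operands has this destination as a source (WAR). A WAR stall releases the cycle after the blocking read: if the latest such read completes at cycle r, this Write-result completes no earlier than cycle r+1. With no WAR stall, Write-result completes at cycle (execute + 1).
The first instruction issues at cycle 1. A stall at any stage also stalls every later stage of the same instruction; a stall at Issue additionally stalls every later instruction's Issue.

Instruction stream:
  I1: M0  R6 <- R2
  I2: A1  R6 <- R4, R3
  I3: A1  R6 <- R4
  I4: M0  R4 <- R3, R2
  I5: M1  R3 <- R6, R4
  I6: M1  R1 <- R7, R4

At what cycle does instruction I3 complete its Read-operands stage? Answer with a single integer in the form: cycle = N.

cycle = 15

[1] issue I1 (M0)
[2] I1 read-ops
[7] I1 finished on M0
[8] I1→R6
[9] issue I2 (A1)
[10] I2 read-ops
[12] I2 finished on A1
[13] I2→R6
[14] issue I3 (A1)
[15] I3 read-ops; issue I4 (M0)
[16] I4 read-ops; issue I5 (M1)
[17] I3 finished on A1
[18] I3→R6
[21] I4 finished on M0
[22] I4→R4
[23] I5 read-ops
[28] I5 finished on M1
[29] I5→R3
[30] issue I6 (M1)
[31] I6 read-ops
[36] I6 finished on M1
[37] I6→R1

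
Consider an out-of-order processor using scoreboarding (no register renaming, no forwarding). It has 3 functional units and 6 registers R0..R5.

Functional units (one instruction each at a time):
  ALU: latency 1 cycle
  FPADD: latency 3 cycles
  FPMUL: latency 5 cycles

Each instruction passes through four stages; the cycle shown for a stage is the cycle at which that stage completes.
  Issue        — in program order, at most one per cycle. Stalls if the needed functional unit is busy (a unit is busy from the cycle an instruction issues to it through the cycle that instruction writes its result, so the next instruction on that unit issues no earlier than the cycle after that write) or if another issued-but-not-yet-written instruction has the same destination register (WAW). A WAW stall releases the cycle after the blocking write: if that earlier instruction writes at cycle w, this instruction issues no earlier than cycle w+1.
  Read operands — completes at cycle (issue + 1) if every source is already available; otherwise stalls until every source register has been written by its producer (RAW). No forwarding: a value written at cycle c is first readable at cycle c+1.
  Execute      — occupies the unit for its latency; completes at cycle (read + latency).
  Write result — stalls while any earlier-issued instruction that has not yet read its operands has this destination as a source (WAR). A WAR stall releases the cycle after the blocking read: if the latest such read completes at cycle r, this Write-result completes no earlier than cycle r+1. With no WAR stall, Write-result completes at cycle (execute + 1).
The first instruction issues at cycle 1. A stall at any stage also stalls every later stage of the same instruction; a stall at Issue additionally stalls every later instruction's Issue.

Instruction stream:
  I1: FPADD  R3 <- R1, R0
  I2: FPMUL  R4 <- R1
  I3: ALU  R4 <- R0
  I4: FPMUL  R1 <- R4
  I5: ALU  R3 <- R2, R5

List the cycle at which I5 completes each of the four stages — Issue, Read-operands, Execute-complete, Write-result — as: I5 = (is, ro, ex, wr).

I1  is:1  ro:2  ex:5  wr:6
I2  is:2  ro:3  ex:8  wr:9
I3  is:10  ro:11  ex:12  wr:13  — WAW R4: wait I2 write@9
I4  is:11  ro:14  ex:19  wr:20  — RAW R4: wait I3 write@13
I5  is:14  ro:15  ex:16  wr:17  — struct: ALU busy until I3 writes@13

I5 = (14, 15, 16, 17)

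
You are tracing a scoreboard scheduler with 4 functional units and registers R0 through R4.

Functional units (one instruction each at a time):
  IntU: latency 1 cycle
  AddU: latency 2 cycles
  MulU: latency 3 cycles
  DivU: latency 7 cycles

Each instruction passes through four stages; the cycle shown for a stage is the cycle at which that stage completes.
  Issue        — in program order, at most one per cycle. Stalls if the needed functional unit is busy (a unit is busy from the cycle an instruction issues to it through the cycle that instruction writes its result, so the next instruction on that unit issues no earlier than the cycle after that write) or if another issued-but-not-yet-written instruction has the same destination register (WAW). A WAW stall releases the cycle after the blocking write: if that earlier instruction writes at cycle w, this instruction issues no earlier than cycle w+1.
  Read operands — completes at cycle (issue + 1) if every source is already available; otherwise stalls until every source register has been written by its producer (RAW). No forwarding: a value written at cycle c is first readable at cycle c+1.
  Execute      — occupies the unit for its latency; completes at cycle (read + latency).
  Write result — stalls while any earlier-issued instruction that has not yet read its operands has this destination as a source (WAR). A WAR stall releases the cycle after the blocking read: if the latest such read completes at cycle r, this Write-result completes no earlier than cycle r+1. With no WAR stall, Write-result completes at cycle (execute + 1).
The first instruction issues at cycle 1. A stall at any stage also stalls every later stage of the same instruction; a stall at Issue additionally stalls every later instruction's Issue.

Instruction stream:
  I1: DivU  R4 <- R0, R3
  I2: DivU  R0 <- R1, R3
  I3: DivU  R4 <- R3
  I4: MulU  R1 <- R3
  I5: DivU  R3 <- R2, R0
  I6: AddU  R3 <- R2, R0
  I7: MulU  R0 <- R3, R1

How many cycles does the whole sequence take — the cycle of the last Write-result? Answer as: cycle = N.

cycle 1: I1→DivU
cycle 2: I1 RO
cycle 9: I1 EX
cycle 10: I1 WR R4
cycle 11: I2→DivU
cycle 12: I2 RO
cycle 19: I2 EX
cycle 20: I2 WR R0
cycle 21: I3→DivU
cycle 22: I3 RO | I4→MulU
cycle 23: I4 RO
cycle 26: I4 EX
cycle 27: I4 WR R1
cycle 29: I3 EX
cycle 30: I3 WR R4
cycle 31: I5→DivU
cycle 32: I5 RO
cycle 39: I5 EX
cycle 40: I5 WR R3
cycle 41: I6→AddU
cycle 42: I6 RO | I7→MulU
cycle 44: I6 EX
cycle 45: I6 WR R3
cycle 46: I7 RO
cycle 49: I7 EX
cycle 50: I7 WR R0

cycle = 50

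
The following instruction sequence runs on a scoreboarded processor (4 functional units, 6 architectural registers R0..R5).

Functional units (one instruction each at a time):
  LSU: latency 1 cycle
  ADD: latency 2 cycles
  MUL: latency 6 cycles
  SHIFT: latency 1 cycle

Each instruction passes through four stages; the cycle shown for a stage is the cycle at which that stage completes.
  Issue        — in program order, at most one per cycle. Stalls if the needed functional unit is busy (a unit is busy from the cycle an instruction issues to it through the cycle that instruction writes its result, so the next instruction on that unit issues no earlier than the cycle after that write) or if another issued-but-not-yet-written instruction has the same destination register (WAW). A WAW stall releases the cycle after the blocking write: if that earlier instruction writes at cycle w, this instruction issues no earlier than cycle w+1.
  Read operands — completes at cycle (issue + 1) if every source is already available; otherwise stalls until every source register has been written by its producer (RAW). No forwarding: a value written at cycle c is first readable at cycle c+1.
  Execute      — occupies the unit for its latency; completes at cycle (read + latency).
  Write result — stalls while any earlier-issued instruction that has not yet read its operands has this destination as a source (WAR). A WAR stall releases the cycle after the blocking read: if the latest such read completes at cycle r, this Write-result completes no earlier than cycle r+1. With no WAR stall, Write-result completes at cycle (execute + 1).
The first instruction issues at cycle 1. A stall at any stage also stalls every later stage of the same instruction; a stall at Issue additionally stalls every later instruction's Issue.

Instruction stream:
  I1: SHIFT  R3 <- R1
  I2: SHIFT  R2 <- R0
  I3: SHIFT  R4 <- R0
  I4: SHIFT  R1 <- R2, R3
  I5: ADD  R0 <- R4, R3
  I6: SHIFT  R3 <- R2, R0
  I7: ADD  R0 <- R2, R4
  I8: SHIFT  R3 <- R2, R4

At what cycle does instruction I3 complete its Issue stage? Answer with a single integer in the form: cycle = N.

cycle = 9

I1 -> (1, 2, 3, 4)
I2 -> (5, 6, 7, 8)  // struct: SHIFT busy until I1 writes@4
I3 -> (9, 10, 11, 12)  // struct: SHIFT busy until I2 writes@8
I4 -> (13, 14, 15, 16)  // struct: SHIFT busy until I3 writes@12
I5 -> (14, 15, 17, 18)
I6 -> (17, 19, 20, 21)  // struct: SHIFT busy until I4 writes@16, RAW R0: wait I5 write@18
I7 -> (19, 20, 22, 23)  // struct: ADD busy until I5 writes@18
I8 -> (22, 23, 24, 25)  // struct: SHIFT busy until I6 writes@21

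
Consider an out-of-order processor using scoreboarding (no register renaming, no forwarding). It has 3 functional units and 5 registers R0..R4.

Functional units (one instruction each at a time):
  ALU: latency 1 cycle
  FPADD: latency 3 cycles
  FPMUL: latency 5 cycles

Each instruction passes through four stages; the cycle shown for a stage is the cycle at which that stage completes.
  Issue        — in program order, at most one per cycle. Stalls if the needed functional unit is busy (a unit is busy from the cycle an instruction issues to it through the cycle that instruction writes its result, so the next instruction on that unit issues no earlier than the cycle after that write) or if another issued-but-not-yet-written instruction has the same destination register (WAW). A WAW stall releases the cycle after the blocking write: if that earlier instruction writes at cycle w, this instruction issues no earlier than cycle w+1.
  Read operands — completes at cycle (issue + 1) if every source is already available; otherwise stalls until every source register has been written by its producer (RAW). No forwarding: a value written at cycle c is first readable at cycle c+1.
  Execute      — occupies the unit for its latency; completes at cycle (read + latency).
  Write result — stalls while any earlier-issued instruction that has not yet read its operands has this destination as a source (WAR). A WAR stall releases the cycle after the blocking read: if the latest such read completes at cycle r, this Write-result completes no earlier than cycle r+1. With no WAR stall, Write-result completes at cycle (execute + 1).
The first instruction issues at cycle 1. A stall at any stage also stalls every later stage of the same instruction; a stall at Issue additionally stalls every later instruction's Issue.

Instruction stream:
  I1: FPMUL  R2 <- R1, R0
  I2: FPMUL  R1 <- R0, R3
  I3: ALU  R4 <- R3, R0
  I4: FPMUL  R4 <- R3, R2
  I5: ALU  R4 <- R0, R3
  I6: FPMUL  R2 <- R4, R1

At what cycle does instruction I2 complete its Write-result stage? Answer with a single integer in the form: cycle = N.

cycle = 16

[I1] 1/2/7/8
[I2] 9/10/15/16  (struct: FPMUL busy until I1 writes@8)
[I3] 10/11/12/13
[I4] 17/18/23/24  (struct: FPMUL busy until I2 writes@16)
[I5] 25/26/27/28  (WAW R4: wait I4 write@24)
[I6] 26/29/34/35  (RAW R4: wait I5 write@28)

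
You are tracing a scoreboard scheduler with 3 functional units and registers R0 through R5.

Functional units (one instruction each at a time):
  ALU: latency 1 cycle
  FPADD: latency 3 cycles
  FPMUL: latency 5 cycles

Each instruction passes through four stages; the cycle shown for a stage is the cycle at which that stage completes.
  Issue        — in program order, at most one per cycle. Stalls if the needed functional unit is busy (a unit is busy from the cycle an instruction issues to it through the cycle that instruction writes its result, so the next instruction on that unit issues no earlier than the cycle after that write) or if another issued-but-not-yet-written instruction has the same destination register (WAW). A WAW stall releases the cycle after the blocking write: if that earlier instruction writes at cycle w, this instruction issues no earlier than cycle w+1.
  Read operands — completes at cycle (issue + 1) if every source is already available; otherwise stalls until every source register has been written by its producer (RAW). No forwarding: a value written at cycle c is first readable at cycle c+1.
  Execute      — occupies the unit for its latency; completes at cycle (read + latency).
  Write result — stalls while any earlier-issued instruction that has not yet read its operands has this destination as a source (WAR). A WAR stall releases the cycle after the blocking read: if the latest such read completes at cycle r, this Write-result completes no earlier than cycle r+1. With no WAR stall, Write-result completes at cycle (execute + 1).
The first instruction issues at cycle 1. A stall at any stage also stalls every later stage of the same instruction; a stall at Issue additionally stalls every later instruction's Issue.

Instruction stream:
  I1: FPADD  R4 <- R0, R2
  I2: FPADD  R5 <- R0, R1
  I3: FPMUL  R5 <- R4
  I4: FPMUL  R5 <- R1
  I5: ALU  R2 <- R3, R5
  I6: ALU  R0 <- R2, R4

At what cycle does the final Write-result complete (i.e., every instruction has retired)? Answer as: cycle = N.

[I1] 1/2/5/6
[I2] 7/8/11/12  (struct: FPADD busy until I1 writes@6)
[I3] 13/14/19/20  (WAW R5: wait I2 write@12)
[I4] 21/22/27/28  (struct: FPMUL busy until I3 writes@20)
[I5] 22/29/30/31  (RAW R5: wait I4 write@28)
[I6] 32/33/34/35  (struct: ALU busy until I5 writes@31)

cycle = 35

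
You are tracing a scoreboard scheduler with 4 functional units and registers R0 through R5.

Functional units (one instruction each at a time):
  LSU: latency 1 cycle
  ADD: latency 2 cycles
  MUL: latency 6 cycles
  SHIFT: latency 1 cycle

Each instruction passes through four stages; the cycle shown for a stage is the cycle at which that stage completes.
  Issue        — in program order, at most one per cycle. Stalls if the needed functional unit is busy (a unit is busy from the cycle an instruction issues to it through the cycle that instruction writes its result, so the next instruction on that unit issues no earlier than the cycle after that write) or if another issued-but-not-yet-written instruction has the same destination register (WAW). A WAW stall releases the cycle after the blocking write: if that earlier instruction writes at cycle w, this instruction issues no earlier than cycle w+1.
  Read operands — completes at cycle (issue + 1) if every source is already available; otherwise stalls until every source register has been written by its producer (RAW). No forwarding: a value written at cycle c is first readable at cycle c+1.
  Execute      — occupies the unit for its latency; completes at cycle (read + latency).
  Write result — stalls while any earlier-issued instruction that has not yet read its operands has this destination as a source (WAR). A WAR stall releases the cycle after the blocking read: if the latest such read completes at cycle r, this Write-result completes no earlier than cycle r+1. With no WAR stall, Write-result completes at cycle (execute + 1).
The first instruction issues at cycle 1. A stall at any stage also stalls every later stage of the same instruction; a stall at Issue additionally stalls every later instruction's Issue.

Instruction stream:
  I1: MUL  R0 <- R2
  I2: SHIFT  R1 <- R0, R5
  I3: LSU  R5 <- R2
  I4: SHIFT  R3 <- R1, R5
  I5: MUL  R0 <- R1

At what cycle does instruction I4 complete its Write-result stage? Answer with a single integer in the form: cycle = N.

cycle = 16

t=1  issue I1 (MUL)
t=2  I1 read-ops | issue I2 (SHIFT)
t=3  issue I3 (LSU)
t=4  I3 read-ops
t=5  I3 finished on LSU
t=8  I1 finished on MUL
t=9  I1→R0
t=10  I2 read-ops
t=11  I2 finished on SHIFT | I3→R5
t=12  I2→R1
t=13  issue I4 (SHIFT)
t=14  I4 read-ops | issue I5 (MUL)
t=15  I4 finished on SHIFT | I5 read-ops
t=16  I4→R3
t=21  I5 finished on MUL
t=22  I5→R0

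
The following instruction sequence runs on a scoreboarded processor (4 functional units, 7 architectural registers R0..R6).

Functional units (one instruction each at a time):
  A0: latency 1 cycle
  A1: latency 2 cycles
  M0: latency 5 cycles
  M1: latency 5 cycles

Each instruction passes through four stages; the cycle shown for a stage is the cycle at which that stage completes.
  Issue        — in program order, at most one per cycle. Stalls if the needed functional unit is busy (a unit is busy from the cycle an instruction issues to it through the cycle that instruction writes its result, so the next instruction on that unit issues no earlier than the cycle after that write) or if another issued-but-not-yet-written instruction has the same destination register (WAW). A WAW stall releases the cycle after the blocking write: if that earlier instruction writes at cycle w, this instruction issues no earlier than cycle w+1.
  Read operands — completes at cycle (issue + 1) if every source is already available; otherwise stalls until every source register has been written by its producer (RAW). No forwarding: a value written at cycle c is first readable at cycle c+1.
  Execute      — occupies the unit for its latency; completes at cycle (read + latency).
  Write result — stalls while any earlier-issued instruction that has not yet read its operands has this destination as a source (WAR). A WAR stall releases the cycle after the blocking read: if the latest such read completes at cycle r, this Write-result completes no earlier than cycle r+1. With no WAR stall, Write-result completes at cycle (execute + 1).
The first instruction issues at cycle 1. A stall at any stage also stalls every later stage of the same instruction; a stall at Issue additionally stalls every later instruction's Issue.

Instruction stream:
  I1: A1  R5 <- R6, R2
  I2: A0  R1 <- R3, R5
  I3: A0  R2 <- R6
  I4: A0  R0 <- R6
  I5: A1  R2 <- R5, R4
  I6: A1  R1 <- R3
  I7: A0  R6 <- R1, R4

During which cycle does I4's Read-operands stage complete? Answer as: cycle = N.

cycle = 14

c1: I1 dispatched to A1
c2: I1 operands ready · I2 dispatched to A0
c4: I1 complete
c5: R5←I1
c6: I2 operands ready
c7: I2 complete
c8: R1←I2
c9: I3 dispatched to A0
c10: I3 operands ready
c11: I3 complete
c12: R2←I3
c13: I4 dispatched to A0
c14: I4 operands ready · I5 dispatched to A1
c15: I4 complete · I5 operands ready
c16: R0←I4
c17: I5 complete
c18: R2←I5
c19: I6 dispatched to A1
c20: I6 operands ready · I7 dispatched to A0
c22: I6 complete
c23: R1←I6
c24: I7 operands ready
c25: I7 complete
c26: R6←I7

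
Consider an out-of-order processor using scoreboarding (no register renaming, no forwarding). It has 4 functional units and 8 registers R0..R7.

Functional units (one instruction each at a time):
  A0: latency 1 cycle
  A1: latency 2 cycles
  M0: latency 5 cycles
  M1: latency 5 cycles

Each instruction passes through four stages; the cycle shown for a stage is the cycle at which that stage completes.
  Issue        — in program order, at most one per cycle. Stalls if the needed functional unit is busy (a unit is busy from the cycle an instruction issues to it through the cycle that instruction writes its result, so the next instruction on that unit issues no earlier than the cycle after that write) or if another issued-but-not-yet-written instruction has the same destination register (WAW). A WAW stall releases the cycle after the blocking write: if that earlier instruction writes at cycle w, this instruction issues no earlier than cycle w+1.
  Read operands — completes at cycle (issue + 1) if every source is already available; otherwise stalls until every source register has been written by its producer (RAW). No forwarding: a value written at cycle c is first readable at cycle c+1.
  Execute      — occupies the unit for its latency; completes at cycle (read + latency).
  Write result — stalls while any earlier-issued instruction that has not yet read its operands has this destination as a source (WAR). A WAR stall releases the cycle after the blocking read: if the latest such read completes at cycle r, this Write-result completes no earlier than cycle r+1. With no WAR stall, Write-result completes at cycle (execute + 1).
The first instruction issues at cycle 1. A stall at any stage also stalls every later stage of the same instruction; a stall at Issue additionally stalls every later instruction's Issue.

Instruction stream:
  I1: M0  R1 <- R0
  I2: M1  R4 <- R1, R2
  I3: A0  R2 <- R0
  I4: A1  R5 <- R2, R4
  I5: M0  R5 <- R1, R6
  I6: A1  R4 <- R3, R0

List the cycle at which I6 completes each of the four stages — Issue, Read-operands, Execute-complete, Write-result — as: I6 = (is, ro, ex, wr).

t=1  I1→M0
t=2  I1 RO | I2→M1
t=3  I3→A0
t=4  I3 RO | I4→A1
t=5  I3 EX
t=7  I1 EX
t=8  I1 WR R1
t=9  I2 RO
t=10  I3 WR R2
t=14  I2 EX
t=15  I2 WR R4
t=16  I4 RO
t=18  I4 EX
t=19  I4 WR R5
t=20  I5→M0
t=21  I5 RO | I6→A1
t=22  I6 RO
t=24  I6 EX
t=25  I6 WR R4
t=26  I5 EX
t=27  I5 WR R5

I6 = (21, 22, 24, 25)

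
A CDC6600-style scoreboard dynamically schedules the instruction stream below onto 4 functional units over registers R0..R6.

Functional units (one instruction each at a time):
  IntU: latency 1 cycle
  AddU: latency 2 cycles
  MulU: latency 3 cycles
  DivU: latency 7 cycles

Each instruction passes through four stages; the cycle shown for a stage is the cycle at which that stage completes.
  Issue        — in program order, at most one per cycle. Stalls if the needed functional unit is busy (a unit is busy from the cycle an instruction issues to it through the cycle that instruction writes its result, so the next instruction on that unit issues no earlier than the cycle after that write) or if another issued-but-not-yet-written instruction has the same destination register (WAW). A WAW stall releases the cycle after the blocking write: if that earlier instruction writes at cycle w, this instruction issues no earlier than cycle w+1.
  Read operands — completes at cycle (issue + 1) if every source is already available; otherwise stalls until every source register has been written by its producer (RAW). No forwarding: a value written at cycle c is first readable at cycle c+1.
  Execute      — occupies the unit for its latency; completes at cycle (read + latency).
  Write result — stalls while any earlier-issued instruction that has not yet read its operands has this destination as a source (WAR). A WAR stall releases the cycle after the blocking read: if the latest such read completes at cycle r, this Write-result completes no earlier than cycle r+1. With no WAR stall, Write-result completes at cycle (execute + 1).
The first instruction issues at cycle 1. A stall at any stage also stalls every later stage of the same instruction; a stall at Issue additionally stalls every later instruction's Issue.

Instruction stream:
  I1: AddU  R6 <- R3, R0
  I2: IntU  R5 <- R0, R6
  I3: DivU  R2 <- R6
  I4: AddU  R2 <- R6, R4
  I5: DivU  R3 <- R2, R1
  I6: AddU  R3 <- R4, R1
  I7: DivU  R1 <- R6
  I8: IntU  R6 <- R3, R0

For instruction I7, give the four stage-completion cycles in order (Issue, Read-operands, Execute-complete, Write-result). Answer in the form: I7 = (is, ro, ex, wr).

I7 = (30, 31, 38, 39)

I1 -> (1, 2, 4, 5)
I2 -> (2, 6, 7, 8)  // RAW R6: wait I1 write@5
I3 -> (3, 6, 13, 14)  // RAW R6: wait I1 write@5
I4 -> (15, 16, 18, 19)  // WAW R2: wait I3 write@14
I5 -> (16, 20, 27, 28)  // RAW R2: wait I4 write@19
I6 -> (29, 30, 32, 33)  // WAW R3: wait I5 write@28
I7 -> (30, 31, 38, 39)
I8 -> (31, 34, 35, 36)  // RAW R3: wait I6 write@33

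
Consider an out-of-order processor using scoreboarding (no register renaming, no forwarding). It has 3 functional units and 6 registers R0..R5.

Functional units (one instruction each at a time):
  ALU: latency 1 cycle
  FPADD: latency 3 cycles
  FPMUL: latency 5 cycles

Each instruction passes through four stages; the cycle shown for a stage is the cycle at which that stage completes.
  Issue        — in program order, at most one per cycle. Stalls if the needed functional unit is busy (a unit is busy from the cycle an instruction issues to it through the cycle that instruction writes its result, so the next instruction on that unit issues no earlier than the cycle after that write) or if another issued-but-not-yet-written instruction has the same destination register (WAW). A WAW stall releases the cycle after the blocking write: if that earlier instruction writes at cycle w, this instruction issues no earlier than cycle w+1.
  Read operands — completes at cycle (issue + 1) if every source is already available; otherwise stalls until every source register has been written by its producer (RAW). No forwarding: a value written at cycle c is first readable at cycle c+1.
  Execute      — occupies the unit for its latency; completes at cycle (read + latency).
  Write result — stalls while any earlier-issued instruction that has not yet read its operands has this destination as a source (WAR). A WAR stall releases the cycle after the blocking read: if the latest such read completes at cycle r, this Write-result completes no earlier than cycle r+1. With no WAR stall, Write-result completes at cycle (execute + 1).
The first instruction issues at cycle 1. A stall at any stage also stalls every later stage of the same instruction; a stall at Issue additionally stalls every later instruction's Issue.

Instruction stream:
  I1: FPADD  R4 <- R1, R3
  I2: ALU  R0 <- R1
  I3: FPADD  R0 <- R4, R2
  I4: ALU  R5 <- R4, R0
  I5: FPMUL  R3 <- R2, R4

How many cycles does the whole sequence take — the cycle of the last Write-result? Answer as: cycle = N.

cycle 1: I1→FPADD
cycle 2: I1 RO, I2→ALU
cycle 3: I2 RO
cycle 4: I2 EX
cycle 5: I1 EX, I2 WR R0
cycle 6: I1 WR R4
cycle 7: I3→FPADD
cycle 8: I3 RO, I4→ALU
cycle 9: I5→FPMUL
cycle 10: I5 RO
cycle 11: I3 EX
cycle 12: I3 WR R0
cycle 13: I4 RO
cycle 14: I4 EX
cycle 15: I4 WR R5, I5 EX
cycle 16: I5 WR R3

cycle = 16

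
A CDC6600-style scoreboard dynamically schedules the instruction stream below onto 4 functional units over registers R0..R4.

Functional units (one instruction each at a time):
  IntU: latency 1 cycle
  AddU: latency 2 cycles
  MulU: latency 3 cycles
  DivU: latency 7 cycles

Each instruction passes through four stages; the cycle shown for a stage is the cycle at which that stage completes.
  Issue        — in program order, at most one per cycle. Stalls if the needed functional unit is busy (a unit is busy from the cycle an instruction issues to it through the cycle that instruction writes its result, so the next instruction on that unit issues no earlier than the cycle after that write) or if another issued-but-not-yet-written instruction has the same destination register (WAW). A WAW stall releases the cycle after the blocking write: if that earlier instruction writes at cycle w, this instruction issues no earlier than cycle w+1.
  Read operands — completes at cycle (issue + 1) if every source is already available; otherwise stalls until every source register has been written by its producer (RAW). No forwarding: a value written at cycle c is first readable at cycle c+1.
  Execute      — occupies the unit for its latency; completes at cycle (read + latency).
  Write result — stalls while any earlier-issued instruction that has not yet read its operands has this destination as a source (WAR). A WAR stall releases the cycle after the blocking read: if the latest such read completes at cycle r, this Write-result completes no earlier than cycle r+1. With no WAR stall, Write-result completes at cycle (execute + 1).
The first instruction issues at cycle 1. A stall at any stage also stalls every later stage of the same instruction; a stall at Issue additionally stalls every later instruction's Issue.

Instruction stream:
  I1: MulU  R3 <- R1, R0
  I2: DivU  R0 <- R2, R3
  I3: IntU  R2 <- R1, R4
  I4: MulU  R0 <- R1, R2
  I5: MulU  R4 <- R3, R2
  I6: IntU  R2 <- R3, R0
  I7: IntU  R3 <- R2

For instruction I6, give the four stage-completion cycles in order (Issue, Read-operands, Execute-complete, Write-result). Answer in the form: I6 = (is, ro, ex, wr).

[1] issue I1 (MulU)
[2] I1 read-ops | issue I2 (DivU)
[3] issue I3 (IntU)
[4] I3 read-ops
[5] I1 finished on MulU | I3 finished on IntU
[6] I1→R3
[7] I2 read-ops
[8] I3→R2
[14] I2 finished on DivU
[15] I2→R0
[16] issue I4 (MulU)
[17] I4 read-ops
[20] I4 finished on MulU
[21] I4→R0
[22] issue I5 (MulU)
[23] I5 read-ops | issue I6 (IntU)
[24] I6 read-ops
[25] I6 finished on IntU
[26] I5 finished on MulU | I6→R2
[27] I5→R4 | issue I7 (IntU)
[28] I7 read-ops
[29] I7 finished on IntU
[30] I7→R3

I6 = (23, 24, 25, 26)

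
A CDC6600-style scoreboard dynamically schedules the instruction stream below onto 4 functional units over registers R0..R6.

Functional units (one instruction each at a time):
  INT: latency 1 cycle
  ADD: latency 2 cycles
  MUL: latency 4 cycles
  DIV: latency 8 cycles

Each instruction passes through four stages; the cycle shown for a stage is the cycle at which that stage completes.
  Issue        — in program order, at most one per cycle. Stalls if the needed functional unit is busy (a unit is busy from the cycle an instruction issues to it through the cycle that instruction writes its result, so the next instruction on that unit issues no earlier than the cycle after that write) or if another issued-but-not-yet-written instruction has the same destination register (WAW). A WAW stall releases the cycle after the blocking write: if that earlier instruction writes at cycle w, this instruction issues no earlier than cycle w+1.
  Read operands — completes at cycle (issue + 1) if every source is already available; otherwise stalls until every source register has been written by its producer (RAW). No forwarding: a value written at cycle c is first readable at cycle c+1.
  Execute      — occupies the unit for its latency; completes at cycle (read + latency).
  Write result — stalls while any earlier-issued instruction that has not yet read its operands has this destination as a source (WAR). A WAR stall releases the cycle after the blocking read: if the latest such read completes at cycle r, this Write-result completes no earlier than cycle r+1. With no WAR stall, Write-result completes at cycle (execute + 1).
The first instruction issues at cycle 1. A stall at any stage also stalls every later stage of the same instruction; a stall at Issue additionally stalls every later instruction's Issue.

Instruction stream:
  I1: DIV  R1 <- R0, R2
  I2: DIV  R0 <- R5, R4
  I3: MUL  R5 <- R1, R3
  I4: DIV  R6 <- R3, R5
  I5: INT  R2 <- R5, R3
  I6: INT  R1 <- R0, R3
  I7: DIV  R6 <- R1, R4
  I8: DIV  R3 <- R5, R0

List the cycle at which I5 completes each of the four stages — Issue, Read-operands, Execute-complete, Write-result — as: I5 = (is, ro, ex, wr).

I5 = (24, 25, 26, 27)

  I1 | 1 | 2 | 10 | 11
  I2 | 12 | 13 | 21 | 22   struct: DIV busy until I1 writes@11
  I3 | 13 | 14 | 18 | 19
  I4 | 23 | 24 | 32 | 33   struct: DIV busy until I2 writes@22
  I5 | 24 | 25 | 26 | 27
  I6 | 28 | 29 | 30 | 31   struct: INT busy until I5 writes@27
  I7 | 34 | 35 | 43 | 44   struct: DIV busy until I4 writes@33
  I8 | 45 | 46 | 54 | 55   struct: DIV busy until I7 writes@44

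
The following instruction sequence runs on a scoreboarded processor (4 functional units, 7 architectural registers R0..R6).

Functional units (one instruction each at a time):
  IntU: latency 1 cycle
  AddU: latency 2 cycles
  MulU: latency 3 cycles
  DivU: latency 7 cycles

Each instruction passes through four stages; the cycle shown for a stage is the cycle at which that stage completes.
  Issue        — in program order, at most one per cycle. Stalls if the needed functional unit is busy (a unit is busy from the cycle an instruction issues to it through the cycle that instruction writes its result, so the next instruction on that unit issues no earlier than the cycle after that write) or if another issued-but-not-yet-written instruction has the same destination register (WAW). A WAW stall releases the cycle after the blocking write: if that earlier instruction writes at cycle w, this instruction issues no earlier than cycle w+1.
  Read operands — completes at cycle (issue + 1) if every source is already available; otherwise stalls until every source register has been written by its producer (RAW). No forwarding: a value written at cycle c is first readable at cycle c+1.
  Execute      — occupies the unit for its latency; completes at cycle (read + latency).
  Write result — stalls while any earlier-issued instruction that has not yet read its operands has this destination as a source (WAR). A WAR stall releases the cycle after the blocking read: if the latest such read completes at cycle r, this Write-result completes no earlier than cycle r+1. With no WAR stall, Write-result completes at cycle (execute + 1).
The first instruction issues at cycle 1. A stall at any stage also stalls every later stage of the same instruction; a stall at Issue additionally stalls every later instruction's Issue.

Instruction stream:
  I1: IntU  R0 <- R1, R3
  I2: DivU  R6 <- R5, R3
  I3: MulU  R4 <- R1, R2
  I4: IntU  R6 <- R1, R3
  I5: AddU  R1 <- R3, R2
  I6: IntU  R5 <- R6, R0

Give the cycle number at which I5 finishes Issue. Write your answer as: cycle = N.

cycle = 13

[I1] 1/2/3/4
[I2] 2/3/10/11
[I3] 3/4/7/8
[I4] 12/13/14/15  (WAW R6: wait I2 write@11)
[I5] 13/14/16/17
[I6] 16/17/18/19  (struct: IntU busy until I4 writes@15)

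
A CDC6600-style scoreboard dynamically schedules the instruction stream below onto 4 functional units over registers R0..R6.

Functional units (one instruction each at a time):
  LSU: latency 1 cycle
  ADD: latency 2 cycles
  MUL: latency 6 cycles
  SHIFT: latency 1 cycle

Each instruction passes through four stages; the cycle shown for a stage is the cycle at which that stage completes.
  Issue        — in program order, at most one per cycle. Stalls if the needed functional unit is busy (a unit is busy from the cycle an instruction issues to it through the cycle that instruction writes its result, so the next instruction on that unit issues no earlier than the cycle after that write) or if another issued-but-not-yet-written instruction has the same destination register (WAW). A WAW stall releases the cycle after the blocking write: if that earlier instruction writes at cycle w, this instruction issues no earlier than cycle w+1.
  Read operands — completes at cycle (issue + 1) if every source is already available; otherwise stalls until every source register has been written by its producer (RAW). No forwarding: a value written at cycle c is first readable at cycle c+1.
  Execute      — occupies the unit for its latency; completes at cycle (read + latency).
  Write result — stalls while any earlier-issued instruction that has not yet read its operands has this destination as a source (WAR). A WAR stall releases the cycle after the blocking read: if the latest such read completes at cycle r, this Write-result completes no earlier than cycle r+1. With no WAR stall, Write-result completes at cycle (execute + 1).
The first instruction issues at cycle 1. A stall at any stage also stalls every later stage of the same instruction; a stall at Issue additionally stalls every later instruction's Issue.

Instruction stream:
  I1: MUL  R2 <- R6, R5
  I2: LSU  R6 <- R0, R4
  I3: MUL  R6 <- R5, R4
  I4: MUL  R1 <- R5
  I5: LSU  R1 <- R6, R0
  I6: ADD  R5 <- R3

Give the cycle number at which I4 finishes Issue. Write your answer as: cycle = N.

cycle = 19

c1: I1 issues→MUL
c2: I1 reads; I2 issues→LSU
c3: I2 reads
c4: I2 exec-done
c5: I2 writes R6
c8: I1 exec-done
c9: I1 writes R2
c10: I3 issues→MUL
c11: I3 reads
c17: I3 exec-done
c18: I3 writes R6
c19: I4 issues→MUL
c20: I4 reads
c26: I4 exec-done
c27: I4 writes R1
c28: I5 issues→LSU
c29: I5 reads; I6 issues→ADD
c30: I5 exec-done; I6 reads
c31: I5 writes R1
c32: I6 exec-done
c33: I6 writes R5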